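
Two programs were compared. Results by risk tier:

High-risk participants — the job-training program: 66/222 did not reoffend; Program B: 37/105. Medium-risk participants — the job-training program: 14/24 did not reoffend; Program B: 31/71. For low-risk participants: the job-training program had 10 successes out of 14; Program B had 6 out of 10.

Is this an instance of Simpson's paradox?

No

High-risk: the job-training program 66/222 = 29.7%, Program B 37/105 = 35.2% → Program B
Medium-risk: the job-training program 14/24 = 58.3%, Program B 31/71 = 43.7% → the job-training program
Low-risk: the job-training program 10/14 = 71.4%, Program B 6/10 = 60.0% → the job-training program
Overall: the job-training program 90/260 = 34.6%, Program B 74/186 = 39.8% → Program B
Neither sweeps: the job-training program wins 2 of 3 groups, Program B wins 1. Program B wins overall but not every group — no Simpson reversal.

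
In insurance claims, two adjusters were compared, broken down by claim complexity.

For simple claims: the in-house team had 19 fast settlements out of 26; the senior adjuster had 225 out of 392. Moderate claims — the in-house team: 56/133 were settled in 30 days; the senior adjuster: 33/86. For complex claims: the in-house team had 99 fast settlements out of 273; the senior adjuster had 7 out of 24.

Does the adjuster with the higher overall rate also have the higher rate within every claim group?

Simple: the in-house team 19/26 = 73.1%, the senior adjuster 225/392 = 57.4% → the in-house team
Moderate: the in-house team 56/133 = 42.1%, the senior adjuster 33/86 = 38.4% → the in-house team
Complex: the in-house team 99/273 = 36.3%, the senior adjuster 7/24 = 29.2% → the in-house team
Overall: the in-house team 174/432 = 40.3%, the senior adjuster 265/502 = 52.8% → the senior adjuster
The in-house team wins each claim group but the senior adjuster wins overall — the comparison reverses. The in-house team's claims skew toward complex, which has a lower base rate.

No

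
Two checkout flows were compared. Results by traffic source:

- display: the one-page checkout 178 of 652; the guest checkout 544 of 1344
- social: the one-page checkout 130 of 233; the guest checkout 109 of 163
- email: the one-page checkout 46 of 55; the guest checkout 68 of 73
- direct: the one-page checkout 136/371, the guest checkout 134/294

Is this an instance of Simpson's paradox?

Display: the one-page checkout 178/652 = 27.3%, the guest checkout 544/1344 = 40.5% → the guest checkout
Social: the one-page checkout 130/233 = 55.8%, the guest checkout 109/163 = 66.9% → the guest checkout
Email: the one-page checkout 46/55 = 83.6%, the guest checkout 68/73 = 93.2% → the guest checkout
Direct: the one-page checkout 136/371 = 36.7%, the guest checkout 134/294 = 45.6% → the guest checkout
Overall: the one-page checkout 490/1311 = 37.4%, the guest checkout 855/1874 = 45.6% → the guest checkout
The guest checkout wins overall and in every traffic group — no reversal.

No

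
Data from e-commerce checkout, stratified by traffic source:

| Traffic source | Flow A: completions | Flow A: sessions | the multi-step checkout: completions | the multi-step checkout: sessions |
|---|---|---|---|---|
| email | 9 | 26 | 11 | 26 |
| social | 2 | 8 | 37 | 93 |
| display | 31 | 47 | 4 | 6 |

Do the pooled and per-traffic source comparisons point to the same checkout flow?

Email: Flow A 9/26 = 34.6%, the multi-step checkout 11/26 = 42.3% → the multi-step checkout
Social: Flow A 2/8 = 25.0%, the multi-step checkout 37/93 = 39.8% → the multi-step checkout
Display: Flow A 31/47 = 66.0%, the multi-step checkout 4/6 = 66.7% → the multi-step checkout
Overall: Flow A 42/81 = 51.9%, the multi-step checkout 52/125 = 41.6% → Flow A
The multi-step checkout wins each traffic group but Flow A wins overall — the comparison reverses. The multi-step checkout's sessions skew toward social, which has a lower base rate.

No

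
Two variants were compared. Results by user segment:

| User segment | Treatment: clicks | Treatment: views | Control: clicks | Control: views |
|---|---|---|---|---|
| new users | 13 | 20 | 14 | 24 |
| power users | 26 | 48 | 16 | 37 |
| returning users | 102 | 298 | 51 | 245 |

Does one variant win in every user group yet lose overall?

No

New users: Treatment 13/20 = 65.0%, Control 14/24 = 58.3% → Treatment
Power users: Treatment 26/48 = 54.2%, Control 16/37 = 43.2% → Treatment
Returning users: Treatment 102/298 = 34.2%, Control 51/245 = 20.8% → Treatment
Overall: Treatment 141/366 = 38.5%, Control 81/306 = 26.5% → Treatment
Treatment wins overall and in every user group — no reversal.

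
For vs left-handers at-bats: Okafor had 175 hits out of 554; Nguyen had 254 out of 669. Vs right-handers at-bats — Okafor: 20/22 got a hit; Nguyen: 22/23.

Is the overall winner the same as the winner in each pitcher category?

Vs left-handers: Okafor 175/554 = 31.6%, Nguyen 254/669 = 38.0% → Nguyen
Vs right-handers: Okafor 20/22 = 90.9%, Nguyen 22/23 = 95.7% → Nguyen
Overall: Okafor 195/576 = 33.9%, Nguyen 276/692 = 39.9% → Nguyen
Nguyen wins overall and in every pitcher group — no reversal.

Yes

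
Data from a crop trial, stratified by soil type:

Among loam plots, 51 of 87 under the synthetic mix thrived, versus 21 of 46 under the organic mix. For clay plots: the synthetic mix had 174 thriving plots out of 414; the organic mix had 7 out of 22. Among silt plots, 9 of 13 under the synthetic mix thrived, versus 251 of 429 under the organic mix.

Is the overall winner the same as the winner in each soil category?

No

Loam: the synthetic mix 51/87 = 58.6%, the organic mix 21/46 = 45.7% → the synthetic mix
Clay: the synthetic mix 174/414 = 42.0%, the organic mix 7/22 = 31.8% → the synthetic mix
Silt: the synthetic mix 9/13 = 69.2%, the organic mix 251/429 = 58.5% → the synthetic mix
Overall: the synthetic mix 234/514 = 45.5%, the organic mix 279/497 = 56.1% → the organic mix
The synthetic mix wins each soil group but the organic mix wins overall — the comparison reverses. The synthetic mix's plots skew toward clay, which has a lower base rate.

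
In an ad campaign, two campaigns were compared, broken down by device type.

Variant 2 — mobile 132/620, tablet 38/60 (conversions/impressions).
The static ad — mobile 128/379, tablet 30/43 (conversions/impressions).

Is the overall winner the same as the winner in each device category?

Yes

Mobile: Variant 2 132/620 = 21.3%, the static ad 128/379 = 33.8% → the static ad
Tablet: Variant 2 38/60 = 63.3%, the static ad 30/43 = 69.8% → the static ad
Overall: Variant 2 170/680 = 25.0%, the static ad 158/422 = 37.4% → the static ad
The static ad wins overall and in every device group — no reversal.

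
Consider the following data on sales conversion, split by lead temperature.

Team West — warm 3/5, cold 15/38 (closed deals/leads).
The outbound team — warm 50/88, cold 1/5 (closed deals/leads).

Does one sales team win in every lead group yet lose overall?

Yes

Warm: Team West 3/5 = 60.0%, the outbound team 50/88 = 56.8% → Team West
Cold: Team West 15/38 = 39.5%, the outbound team 1/5 = 20.0% → Team West
Overall: Team West 18/43 = 41.9%, the outbound team 51/93 = 54.8% → the outbound team
Team West wins each lead group but the outbound team wins overall — the comparison reverses. Team West's leads skew toward cold, which has a lower base rate.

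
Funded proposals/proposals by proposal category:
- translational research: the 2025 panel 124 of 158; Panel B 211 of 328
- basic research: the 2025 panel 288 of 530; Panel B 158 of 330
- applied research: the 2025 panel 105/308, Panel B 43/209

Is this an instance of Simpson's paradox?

Translational research: the 2025 panel 124/158 = 78.5%, Panel B 211/328 = 64.3% → the 2025 panel
Basic research: the 2025 panel 288/530 = 54.3%, Panel B 158/330 = 47.9% → the 2025 panel
Applied research: the 2025 panel 105/308 = 34.1%, Panel B 43/209 = 20.6% → the 2025 panel
Overall: the 2025 panel 517/996 = 51.9%, Panel B 412/867 = 47.5% → the 2025 panel
The 2025 panel wins overall and in every proposal group — no reversal.

No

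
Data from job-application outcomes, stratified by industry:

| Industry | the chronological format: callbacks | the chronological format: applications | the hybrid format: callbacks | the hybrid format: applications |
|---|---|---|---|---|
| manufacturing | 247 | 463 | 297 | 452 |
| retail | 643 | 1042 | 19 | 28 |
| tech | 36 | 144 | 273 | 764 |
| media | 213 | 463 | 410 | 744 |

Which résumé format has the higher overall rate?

the chronological format

Manufacturing: the chronological format 247/463 = 53.3%, the hybrid format 297/452 = 65.7% → the hybrid format
Retail: the chronological format 643/1042 = 61.7%, the hybrid format 19/28 = 67.9% → the hybrid format
Tech: the chronological format 36/144 = 25.0%, the hybrid format 273/764 = 35.7% → the hybrid format
Media: the chronological format 213/463 = 46.0%, the hybrid format 410/744 = 55.1% → the hybrid format
Overall: the chronological format 1139/2112 = 53.9%, the hybrid format 999/1988 = 50.3% → the chronological format
(The hybrid format wins every industry group but the chronological format wins overall — the hybrid format's applications skew toward the low-rate tech group.)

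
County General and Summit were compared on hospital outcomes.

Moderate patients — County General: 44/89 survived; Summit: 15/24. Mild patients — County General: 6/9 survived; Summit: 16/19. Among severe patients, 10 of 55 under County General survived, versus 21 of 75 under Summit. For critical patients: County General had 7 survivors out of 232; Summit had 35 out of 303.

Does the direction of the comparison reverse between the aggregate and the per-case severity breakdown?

Moderate: County General 44/89 = 49.4%, Summit 15/24 = 62.5% → Summit
Mild: County General 6/9 = 66.7%, Summit 16/19 = 84.2% → Summit
Severe: County General 10/55 = 18.2%, Summit 21/75 = 28.0% → Summit
Critical: County General 7/232 = 3.0%, Summit 35/303 = 11.6% → Summit
Overall: County General 67/385 = 17.4%, Summit 87/421 = 20.7% → Summit
Summit wins overall and in every case group — no reversal.

No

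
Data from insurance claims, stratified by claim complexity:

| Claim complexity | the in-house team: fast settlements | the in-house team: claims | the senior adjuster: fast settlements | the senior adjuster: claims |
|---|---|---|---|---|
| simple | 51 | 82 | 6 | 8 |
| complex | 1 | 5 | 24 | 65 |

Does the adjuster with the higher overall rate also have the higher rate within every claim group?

No

Simple: the in-house team 51/82 = 62.2%, the senior adjuster 6/8 = 75.0% → the senior adjuster
Complex: the in-house team 1/5 = 20.0%, the senior adjuster 24/65 = 36.9% → the senior adjuster
Overall: the in-house team 52/87 = 59.8%, the senior adjuster 30/73 = 41.1% → the in-house team
The senior adjuster wins each claim group but the in-house team wins overall — the comparison reverses. The senior adjuster's claims skew toward complex, which has a lower base rate.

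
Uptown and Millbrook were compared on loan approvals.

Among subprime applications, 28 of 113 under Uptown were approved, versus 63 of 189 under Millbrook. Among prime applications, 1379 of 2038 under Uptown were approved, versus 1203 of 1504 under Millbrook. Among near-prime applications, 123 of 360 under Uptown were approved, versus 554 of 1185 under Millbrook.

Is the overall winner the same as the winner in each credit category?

Subprime: Uptown 28/113 = 24.8%, Millbrook 63/189 = 33.3% → Millbrook
Prime: Uptown 1379/2038 = 67.7%, Millbrook 1203/1504 = 80.0% → Millbrook
Near-prime: Uptown 123/360 = 34.2%, Millbrook 554/1185 = 46.8% → Millbrook
Overall: Uptown 1530/2511 = 60.9%, Millbrook 1820/2878 = 63.2% → Millbrook
Millbrook wins overall and in every credit group — no reversal.

Yes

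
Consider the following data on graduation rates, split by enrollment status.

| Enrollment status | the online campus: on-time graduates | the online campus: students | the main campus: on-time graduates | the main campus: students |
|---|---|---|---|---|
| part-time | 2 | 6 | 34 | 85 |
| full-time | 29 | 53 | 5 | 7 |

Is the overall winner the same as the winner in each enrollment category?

Part-time: the online campus 2/6 = 33.3%, the main campus 34/85 = 40.0% → the main campus
Full-time: the online campus 29/53 = 54.7%, the main campus 5/7 = 71.4% → the main campus
Overall: the online campus 31/59 = 52.5%, the main campus 39/92 = 42.4% → the online campus
The main campus wins each enrollment group but the online campus wins overall — the comparison reverses. The main campus's students skew toward part-time, which has a lower base rate.

No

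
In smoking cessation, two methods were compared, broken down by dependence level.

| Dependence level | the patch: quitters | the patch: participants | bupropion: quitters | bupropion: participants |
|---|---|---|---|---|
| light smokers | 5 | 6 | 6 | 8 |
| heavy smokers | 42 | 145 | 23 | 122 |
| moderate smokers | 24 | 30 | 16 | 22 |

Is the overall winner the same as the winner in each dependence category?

Light smokers: the patch 5/6 = 83.3%, bupropion 6/8 = 75.0% → the patch
Heavy smokers: the patch 42/145 = 29.0%, bupropion 23/122 = 18.9% → the patch
Moderate smokers: the patch 24/30 = 80.0%, bupropion 16/22 = 72.7% → the patch
Overall: the patch 71/181 = 39.2%, bupropion 45/152 = 29.6% → the patch
The patch wins overall and in every dependence group — no reversal.

Yes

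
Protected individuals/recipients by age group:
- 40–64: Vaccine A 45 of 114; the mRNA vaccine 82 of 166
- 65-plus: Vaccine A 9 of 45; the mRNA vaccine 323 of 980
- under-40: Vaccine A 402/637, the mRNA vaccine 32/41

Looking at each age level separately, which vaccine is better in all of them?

40–64: Vaccine A 45/114 = 39.5%, the mRNA vaccine 82/166 = 49.4% → the mRNA vaccine
65-plus: Vaccine A 9/45 = 20.0%, the mRNA vaccine 323/980 = 33.0% → the mRNA vaccine
Under-40: Vaccine A 402/637 = 63.1%, the mRNA vaccine 32/41 = 78.0% → the mRNA vaccine
The mRNA vaccine has the higher rate in all 3 groups.

the mRNA vaccine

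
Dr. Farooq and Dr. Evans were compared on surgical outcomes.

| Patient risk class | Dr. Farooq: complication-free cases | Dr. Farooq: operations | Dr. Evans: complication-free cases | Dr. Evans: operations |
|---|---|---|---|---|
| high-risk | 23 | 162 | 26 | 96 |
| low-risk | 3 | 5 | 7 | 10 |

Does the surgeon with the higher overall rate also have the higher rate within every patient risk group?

Yes

High-risk: Dr. Farooq 23/162 = 14.2%, Dr. Evans 26/96 = 27.1% → Dr. Evans
Low-risk: Dr. Farooq 3/5 = 60.0%, Dr. Evans 7/10 = 70.0% → Dr. Evans
Overall: Dr. Farooq 26/167 = 15.6%, Dr. Evans 33/106 = 31.1% → Dr. Evans
Dr. Evans wins overall and in every patient risk group — no reversal.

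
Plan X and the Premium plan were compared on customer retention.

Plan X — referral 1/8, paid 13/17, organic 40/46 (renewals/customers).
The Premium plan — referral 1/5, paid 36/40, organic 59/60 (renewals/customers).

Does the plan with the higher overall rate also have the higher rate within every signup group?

Referral: Plan X 1/8 = 12.5%, the Premium plan 1/5 = 20.0% → the Premium plan
Paid: Plan X 13/17 = 76.5%, the Premium plan 36/40 = 90.0% → the Premium plan
Organic: Plan X 40/46 = 87.0%, the Premium plan 59/60 = 98.3% → the Premium plan
Overall: Plan X 54/71 = 76.1%, the Premium plan 96/105 = 91.4% → the Premium plan
The Premium plan wins overall and in every signup group — no reversal.

Yes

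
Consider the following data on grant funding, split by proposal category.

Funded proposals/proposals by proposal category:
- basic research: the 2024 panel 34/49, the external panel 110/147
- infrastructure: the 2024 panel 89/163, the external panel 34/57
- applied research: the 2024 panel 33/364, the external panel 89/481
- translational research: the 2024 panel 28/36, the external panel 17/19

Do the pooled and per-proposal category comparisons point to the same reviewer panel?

Basic research: the 2024 panel 34/49 = 69.4%, the external panel 110/147 = 74.8% → the external panel
Infrastructure: the 2024 panel 89/163 = 54.6%, the external panel 34/57 = 59.6% → the external panel
Applied research: the 2024 panel 33/364 = 9.1%, the external panel 89/481 = 18.5% → the external panel
Translational research: the 2024 panel 28/36 = 77.8%, the external panel 17/19 = 89.5% → the external panel
Overall: the 2024 panel 184/612 = 30.1%, the external panel 250/704 = 35.5% → the external panel
The external panel wins overall and in every proposal group — no reversal.

Yes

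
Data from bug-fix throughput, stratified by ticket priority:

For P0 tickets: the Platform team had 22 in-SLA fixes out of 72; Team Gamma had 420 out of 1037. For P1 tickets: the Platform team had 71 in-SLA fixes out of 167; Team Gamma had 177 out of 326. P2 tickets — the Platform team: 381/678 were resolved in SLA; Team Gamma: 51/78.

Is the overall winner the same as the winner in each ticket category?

No

P0: the Platform team 22/72 = 30.6%, Team Gamma 420/1037 = 40.5% → Team Gamma
P1: the Platform team 71/167 = 42.5%, Team Gamma 177/326 = 54.3% → Team Gamma
P2: the Platform team 381/678 = 56.2%, Team Gamma 51/78 = 65.4% → Team Gamma
Overall: the Platform team 474/917 = 51.7%, Team Gamma 648/1441 = 45.0% → the Platform team
Team Gamma wins each ticket group but the Platform team wins overall — the comparison reverses. Team Gamma's tickets skew toward P0, which has a lower base rate.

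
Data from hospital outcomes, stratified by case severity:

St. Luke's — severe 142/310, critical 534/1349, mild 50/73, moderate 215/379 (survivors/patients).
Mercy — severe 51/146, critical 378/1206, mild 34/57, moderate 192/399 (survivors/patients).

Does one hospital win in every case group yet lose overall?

No

Severe: St. Luke's 142/310 = 45.8%, Mercy 51/146 = 34.9% → St. Luke's
Critical: St. Luke's 534/1349 = 39.6%, Mercy 378/1206 = 31.3% → St. Luke's
Mild: St. Luke's 50/73 = 68.5%, Mercy 34/57 = 59.6% → St. Luke's
Moderate: St. Luke's 215/379 = 56.7%, Mercy 192/399 = 48.1% → St. Luke's
Overall: St. Luke's 941/2111 = 44.6%, Mercy 655/1808 = 36.2% → St. Luke's
St. Luke's wins overall and in every case group — no reversal.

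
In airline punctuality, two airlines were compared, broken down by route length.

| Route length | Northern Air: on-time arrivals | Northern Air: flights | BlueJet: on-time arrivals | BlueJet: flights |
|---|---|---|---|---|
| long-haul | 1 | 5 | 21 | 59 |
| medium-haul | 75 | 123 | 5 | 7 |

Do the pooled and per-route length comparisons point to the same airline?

No

Long-haul: Northern Air 1/5 = 20.0%, BlueJet 21/59 = 35.6% → BlueJet
Medium-haul: Northern Air 75/123 = 61.0%, BlueJet 5/7 = 71.4% → BlueJet
Overall: Northern Air 76/128 = 59.4%, BlueJet 26/66 = 39.4% → Northern Air
BlueJet wins each route group but Northern Air wins overall — the comparison reverses. BlueJet's flights skew toward long-haul, which has a lower base rate.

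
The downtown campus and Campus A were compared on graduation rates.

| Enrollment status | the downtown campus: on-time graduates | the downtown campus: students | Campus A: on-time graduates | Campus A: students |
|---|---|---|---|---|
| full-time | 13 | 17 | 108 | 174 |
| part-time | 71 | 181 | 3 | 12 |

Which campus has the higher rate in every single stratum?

Full-time: the downtown campus 13/17 = 76.5%, Campus A 108/174 = 62.1% → the downtown campus
Part-time: the downtown campus 71/181 = 39.2%, Campus A 3/12 = 25.0% → the downtown campus
The downtown campus has the higher rate in both groups.

the downtown campus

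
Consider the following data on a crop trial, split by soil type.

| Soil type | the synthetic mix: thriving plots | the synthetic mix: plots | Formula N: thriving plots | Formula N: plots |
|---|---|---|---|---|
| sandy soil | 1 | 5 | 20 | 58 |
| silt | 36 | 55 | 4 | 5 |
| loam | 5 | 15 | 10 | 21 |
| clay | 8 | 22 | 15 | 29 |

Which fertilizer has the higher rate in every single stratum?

Sandy soil: the synthetic mix 1/5 = 20.0%, Formula N 20/58 = 34.5% → Formula N
Silt: the synthetic mix 36/55 = 65.5%, Formula N 4/5 = 80.0% → Formula N
Loam: the synthetic mix 5/15 = 33.3%, Formula N 10/21 = 47.6% → Formula N
Clay: the synthetic mix 8/22 = 36.4%, Formula N 15/29 = 51.7% → Formula N
Formula N has the higher rate in all 4 groups.

Formula N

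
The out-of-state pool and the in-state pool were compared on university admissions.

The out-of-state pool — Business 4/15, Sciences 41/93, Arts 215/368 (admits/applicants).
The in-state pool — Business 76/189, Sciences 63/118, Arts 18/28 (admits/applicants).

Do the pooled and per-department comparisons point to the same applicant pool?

Business: the out-of-state pool 4/15 = 26.7%, the in-state pool 76/189 = 40.2% → the in-state pool
Sciences: the out-of-state pool 41/93 = 44.1%, the in-state pool 63/118 = 53.4% → the in-state pool
Arts: the out-of-state pool 215/368 = 58.4%, the in-state pool 18/28 = 64.3% → the in-state pool
Overall: the out-of-state pool 260/476 = 54.6%, the in-state pool 157/335 = 46.9% → the out-of-state pool
The in-state pool wins each department group but the out-of-state pool wins overall — the comparison reverses. The in-state pool's applicants skew toward Business, which has a lower base rate.

No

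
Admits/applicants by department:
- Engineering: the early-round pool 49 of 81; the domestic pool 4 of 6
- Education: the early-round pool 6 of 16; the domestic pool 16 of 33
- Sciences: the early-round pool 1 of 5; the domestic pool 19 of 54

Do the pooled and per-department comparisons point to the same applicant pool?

No

Engineering: the early-round pool 49/81 = 60.5%, the domestic pool 4/6 = 66.7% → the domestic pool
Education: the early-round pool 6/16 = 37.5%, the domestic pool 16/33 = 48.5% → the domestic pool
Sciences: the early-round pool 1/5 = 20.0%, the domestic pool 19/54 = 35.2% → the domestic pool
Overall: the early-round pool 56/102 = 54.9%, the domestic pool 39/93 = 41.9% → the early-round pool
The domestic pool wins each department group but the early-round pool wins overall — the comparison reverses. The domestic pool's applicants skew toward Sciences, which has a lower base rate.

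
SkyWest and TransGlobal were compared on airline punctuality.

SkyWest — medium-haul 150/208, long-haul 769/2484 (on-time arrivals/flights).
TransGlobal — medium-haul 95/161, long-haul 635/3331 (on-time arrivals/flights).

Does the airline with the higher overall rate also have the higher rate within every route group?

Medium-haul: SkyWest 150/208 = 72.1%, TransGlobal 95/161 = 59.0% → SkyWest
Long-haul: SkyWest 769/2484 = 31.0%, TransGlobal 635/3331 = 19.1% → SkyWest
Overall: SkyWest 919/2692 = 34.1%, TransGlobal 730/3492 = 20.9% → SkyWest
SkyWest wins overall and in every route group — no reversal.

Yes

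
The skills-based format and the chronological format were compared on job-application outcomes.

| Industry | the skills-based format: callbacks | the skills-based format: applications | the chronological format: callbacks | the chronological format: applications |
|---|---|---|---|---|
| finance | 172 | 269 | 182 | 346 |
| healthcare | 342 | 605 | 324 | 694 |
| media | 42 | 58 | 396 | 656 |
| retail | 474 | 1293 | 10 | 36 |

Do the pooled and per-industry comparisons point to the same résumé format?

Finance: the skills-based format 172/269 = 63.9%, the chronological format 182/346 = 52.6% → the skills-based format
Healthcare: the skills-based format 342/605 = 56.5%, the chronological format 324/694 = 46.7% → the skills-based format
Media: the skills-based format 42/58 = 72.4%, the chronological format 396/656 = 60.4% → the skills-based format
Retail: the skills-based format 474/1293 = 36.7%, the chronological format 10/36 = 27.8% → the skills-based format
Overall: the skills-based format 1030/2225 = 46.3%, the chronological format 912/1732 = 52.7% → the chronological format
The skills-based format wins each industry group but the chronological format wins overall — the comparison reverses. The skills-based format's applications skew toward retail, which has a lower base rate.

No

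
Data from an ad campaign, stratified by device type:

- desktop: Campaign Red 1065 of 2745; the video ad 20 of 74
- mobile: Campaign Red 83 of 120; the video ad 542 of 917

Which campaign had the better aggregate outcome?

the video ad

Desktop: Campaign Red 1065/2745 = 38.8%, the video ad 20/74 = 27.0% → Campaign Red
Mobile: Campaign Red 83/120 = 69.2%, the video ad 542/917 = 59.1% → Campaign Red
Overall: Campaign Red 1148/2865 = 40.1%, the video ad 562/991 = 56.7% → the video ad
(Campaign Red wins every device group but the video ad wins overall — Campaign Red's impressions skew toward the low-rate desktop group.)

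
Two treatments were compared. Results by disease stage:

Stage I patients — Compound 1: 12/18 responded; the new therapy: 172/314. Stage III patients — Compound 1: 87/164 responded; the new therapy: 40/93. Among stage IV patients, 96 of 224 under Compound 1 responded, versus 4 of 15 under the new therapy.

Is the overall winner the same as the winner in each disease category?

No

Stage I: Compound 1 12/18 = 66.7%, the new therapy 172/314 = 54.8% → Compound 1
Stage III: Compound 1 87/164 = 53.0%, the new therapy 40/93 = 43.0% → Compound 1
Stage IV: Compound 1 96/224 = 42.9%, the new therapy 4/15 = 26.7% → Compound 1
Overall: Compound 1 195/406 = 48.0%, the new therapy 216/422 = 51.2% → the new therapy
Compound 1 wins each disease group but the new therapy wins overall — the comparison reverses. Compound 1's patients skew toward stage IV, which has a lower base rate.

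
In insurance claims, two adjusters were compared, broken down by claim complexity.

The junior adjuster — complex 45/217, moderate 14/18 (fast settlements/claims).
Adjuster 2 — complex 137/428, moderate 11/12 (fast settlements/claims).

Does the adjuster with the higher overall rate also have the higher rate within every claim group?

Complex: the junior adjuster 45/217 = 20.7%, Adjuster 2 137/428 = 32.0% → Adjuster 2
Moderate: the junior adjuster 14/18 = 77.8%, Adjuster 2 11/12 = 91.7% → Adjuster 2
Overall: the junior adjuster 59/235 = 25.1%, Adjuster 2 148/440 = 33.6% → Adjuster 2
Adjuster 2 wins overall and in every claim group — no reversal.

Yes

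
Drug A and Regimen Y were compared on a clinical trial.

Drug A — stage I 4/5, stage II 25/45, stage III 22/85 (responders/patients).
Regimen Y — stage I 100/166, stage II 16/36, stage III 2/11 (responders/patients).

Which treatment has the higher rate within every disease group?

Stage I: Drug A 4/5 = 80.0%, Regimen Y 100/166 = 60.2% → Drug A
Stage II: Drug A 25/45 = 55.6%, Regimen Y 16/36 = 44.4% → Drug A
Stage III: Drug A 22/85 = 25.9%, Regimen Y 2/11 = 18.2% → Drug A
Drug A has the higher rate in all 3 groups.

Drug A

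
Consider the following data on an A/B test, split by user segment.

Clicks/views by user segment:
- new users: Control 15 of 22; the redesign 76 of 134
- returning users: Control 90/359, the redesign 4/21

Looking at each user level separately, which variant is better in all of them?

New users: Control 15/22 = 68.2%, the redesign 76/134 = 56.7% → Control
Returning users: Control 90/359 = 25.1%, the redesign 4/21 = 19.0% → Control
Control has the higher rate in both groups.

Control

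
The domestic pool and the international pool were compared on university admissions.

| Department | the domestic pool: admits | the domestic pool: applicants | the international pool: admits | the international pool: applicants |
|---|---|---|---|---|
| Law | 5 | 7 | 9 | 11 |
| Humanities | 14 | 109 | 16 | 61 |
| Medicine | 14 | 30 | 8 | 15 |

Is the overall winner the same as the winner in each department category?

Yes

Law: the domestic pool 5/7 = 71.4%, the international pool 9/11 = 81.8% → the international pool
Humanities: the domestic pool 14/109 = 12.8%, the international pool 16/61 = 26.2% → the international pool
Medicine: the domestic pool 14/30 = 46.7%, the international pool 8/15 = 53.3% → the international pool
Overall: the domestic pool 33/146 = 22.6%, the international pool 33/87 = 37.9% → the international pool
The international pool wins overall and in every department group — no reversal.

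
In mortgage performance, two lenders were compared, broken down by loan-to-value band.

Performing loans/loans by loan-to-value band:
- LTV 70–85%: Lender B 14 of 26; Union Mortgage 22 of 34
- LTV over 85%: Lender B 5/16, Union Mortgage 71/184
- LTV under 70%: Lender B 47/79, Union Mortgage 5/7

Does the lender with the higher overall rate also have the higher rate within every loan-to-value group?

LTV 70–85%: Lender B 14/26 = 53.8%, Union Mortgage 22/34 = 64.7% → Union Mortgage
LTV over 85%: Lender B 5/16 = 31.2%, Union Mortgage 71/184 = 38.6% → Union Mortgage
LTV under 70%: Lender B 47/79 = 59.5%, Union Mortgage 5/7 = 71.4% → Union Mortgage
Overall: Lender B 66/121 = 54.5%, Union Mortgage 98/225 = 43.6% → Lender B
Union Mortgage wins each loan-to-value group but Lender B wins overall — the comparison reverses. Union Mortgage's loans skew toward LTV over 85%, which has a lower base rate.

No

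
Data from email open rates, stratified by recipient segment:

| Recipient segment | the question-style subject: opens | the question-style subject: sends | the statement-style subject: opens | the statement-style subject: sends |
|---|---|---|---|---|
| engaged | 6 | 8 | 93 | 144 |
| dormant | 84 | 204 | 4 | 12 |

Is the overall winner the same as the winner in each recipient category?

Engaged: the question-style subject 6/8 = 75.0%, the statement-style subject 93/144 = 64.6% → the question-style subject
Dormant: the question-style subject 84/204 = 41.2%, the statement-style subject 4/12 = 33.3% → the question-style subject
Overall: the question-style subject 90/212 = 42.5%, the statement-style subject 97/156 = 62.2% → the statement-style subject
The question-style subject wins each recipient group but the statement-style subject wins overall — the comparison reverses. The question-style subject's sends skew toward dormant, which has a lower base rate.

No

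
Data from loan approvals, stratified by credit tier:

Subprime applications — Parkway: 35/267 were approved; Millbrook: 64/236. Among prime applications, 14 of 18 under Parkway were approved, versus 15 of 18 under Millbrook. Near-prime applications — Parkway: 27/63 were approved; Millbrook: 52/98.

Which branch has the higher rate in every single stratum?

Millbrook

Subprime: Parkway 35/267 = 13.1%, Millbrook 64/236 = 27.1% → Millbrook
Prime: Parkway 14/18 = 77.8%, Millbrook 15/18 = 83.3% → Millbrook
Near-prime: Parkway 27/63 = 42.9%, Millbrook 52/98 = 53.1% → Millbrook
Millbrook has the higher rate in all 3 groups.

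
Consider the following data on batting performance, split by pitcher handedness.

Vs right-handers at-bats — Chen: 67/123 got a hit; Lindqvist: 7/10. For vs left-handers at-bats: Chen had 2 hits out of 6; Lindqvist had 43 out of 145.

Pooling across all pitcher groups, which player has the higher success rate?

Vs right-handers: Chen 67/123 = 54.5%, Lindqvist 7/10 = 70.0% → Lindqvist
Vs left-handers: Chen 2/6 = 33.3%, Lindqvist 43/145 = 29.7% → Chen
Overall: Chen 69/129 = 53.5%, Lindqvist 50/155 = 32.3% → Chen
(Neither sweeps every pitcher group, but Chen has the higher pooled rate.)

Chen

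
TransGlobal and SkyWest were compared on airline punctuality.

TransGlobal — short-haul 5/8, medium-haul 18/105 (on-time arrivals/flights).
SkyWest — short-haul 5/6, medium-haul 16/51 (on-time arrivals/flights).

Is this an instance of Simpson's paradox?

Short-haul: TransGlobal 5/8 = 62.5%, SkyWest 5/6 = 83.3% → SkyWest
Medium-haul: TransGlobal 18/105 = 17.1%, SkyWest 16/51 = 31.4% → SkyWest
Overall: TransGlobal 23/113 = 20.4%, SkyWest 21/57 = 36.8% → SkyWest
SkyWest wins overall and in every route group — no reversal.

No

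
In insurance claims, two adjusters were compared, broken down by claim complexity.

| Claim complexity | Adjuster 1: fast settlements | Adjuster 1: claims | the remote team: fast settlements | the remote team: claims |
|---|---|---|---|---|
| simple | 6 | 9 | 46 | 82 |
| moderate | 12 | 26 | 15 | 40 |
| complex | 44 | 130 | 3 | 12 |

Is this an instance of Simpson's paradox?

Simple: Adjuster 1 6/9 = 66.7%, the remote team 46/82 = 56.1% → Adjuster 1
Moderate: Adjuster 1 12/26 = 46.2%, the remote team 15/40 = 37.5% → Adjuster 1
Complex: Adjuster 1 44/130 = 33.8%, the remote team 3/12 = 25.0% → Adjuster 1
Overall: Adjuster 1 62/165 = 37.6%, the remote team 64/134 = 47.8% → the remote team
Adjuster 1 wins each claim group but the remote team wins overall — the comparison reverses. Adjuster 1's claims skew toward complex, which has a lower base rate.

Yes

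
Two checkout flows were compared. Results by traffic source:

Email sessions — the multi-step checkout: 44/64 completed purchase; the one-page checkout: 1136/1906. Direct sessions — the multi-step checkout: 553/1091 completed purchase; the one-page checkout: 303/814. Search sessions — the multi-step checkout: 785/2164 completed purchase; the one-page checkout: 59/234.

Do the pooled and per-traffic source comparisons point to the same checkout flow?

Email: the multi-step checkout 44/64 = 68.8%, the one-page checkout 1136/1906 = 59.6% → the multi-step checkout
Direct: the multi-step checkout 553/1091 = 50.7%, the one-page checkout 303/814 = 37.2% → the multi-step checkout
Search: the multi-step checkout 785/2164 = 36.3%, the one-page checkout 59/234 = 25.2% → the multi-step checkout
Overall: the multi-step checkout 1382/3319 = 41.6%, the one-page checkout 1498/2954 = 50.7% → the one-page checkout
The multi-step checkout wins each traffic group but the one-page checkout wins overall — the comparison reverses. The multi-step checkout's sessions skew toward search, which has a lower base rate.

No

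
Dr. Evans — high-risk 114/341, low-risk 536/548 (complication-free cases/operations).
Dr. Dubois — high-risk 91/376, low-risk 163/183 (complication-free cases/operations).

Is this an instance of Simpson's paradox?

High-risk: Dr. Evans 114/341 = 33.4%, Dr. Dubois 91/376 = 24.2% → Dr. Evans
Low-risk: Dr. Evans 536/548 = 97.8%, Dr. Dubois 163/183 = 89.1% → Dr. Evans
Overall: Dr. Evans 650/889 = 73.1%, Dr. Dubois 254/559 = 45.4% → Dr. Evans
Dr. Evans wins overall and in every patient risk group — no reversal.

No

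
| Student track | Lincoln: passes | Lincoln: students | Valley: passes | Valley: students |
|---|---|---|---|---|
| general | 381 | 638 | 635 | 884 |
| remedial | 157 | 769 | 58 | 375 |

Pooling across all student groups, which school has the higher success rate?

Valley

General: Lincoln 381/638 = 59.7%, Valley 635/884 = 71.8% → Valley
Remedial: Lincoln 157/769 = 20.4%, Valley 58/375 = 15.5% → Lincoln
Overall: Lincoln 538/1407 = 38.2%, Valley 693/1259 = 55.0% → Valley
(Neither sweeps every student group, but Valley has the higher pooled rate.)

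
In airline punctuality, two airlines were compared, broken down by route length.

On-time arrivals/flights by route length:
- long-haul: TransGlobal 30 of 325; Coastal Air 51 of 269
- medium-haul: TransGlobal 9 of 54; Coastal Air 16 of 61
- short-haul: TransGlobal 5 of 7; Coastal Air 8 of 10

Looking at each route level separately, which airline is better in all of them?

Long-haul: TransGlobal 30/325 = 9.2%, Coastal Air 51/269 = 19.0% → Coastal Air
Medium-haul: TransGlobal 9/54 = 16.7%, Coastal Air 16/61 = 26.2% → Coastal Air
Short-haul: TransGlobal 5/7 = 71.4%, Coastal Air 8/10 = 80.0% → Coastal Air
Coastal Air has the higher rate in all 3 groups.

Coastal Air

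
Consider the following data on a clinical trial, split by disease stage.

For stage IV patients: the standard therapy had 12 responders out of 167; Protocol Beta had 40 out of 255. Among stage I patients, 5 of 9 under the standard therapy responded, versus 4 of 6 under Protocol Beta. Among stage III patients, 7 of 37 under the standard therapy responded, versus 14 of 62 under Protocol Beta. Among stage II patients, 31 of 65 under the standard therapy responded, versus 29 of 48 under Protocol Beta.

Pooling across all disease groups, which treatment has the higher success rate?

Protocol Beta

Stage IV: the standard therapy 12/167 = 7.2%, Protocol Beta 40/255 = 15.7% → Protocol Beta
Stage I: the standard therapy 5/9 = 55.6%, Protocol Beta 4/6 = 66.7% → Protocol Beta
Stage III: the standard therapy 7/37 = 18.9%, Protocol Beta 14/62 = 22.6% → Protocol Beta
Stage II: the standard therapy 31/65 = 47.7%, Protocol Beta 29/48 = 60.4% → Protocol Beta
Overall: the standard therapy 55/278 = 19.8%, Protocol Beta 87/371 = 23.5% → Protocol Beta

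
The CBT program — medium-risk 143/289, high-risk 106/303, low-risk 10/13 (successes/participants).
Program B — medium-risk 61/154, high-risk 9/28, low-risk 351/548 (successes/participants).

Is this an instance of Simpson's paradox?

Yes

Medium-risk: the CBT program 143/289 = 49.5%, Program B 61/154 = 39.6% → the CBT program
High-risk: the CBT program 106/303 = 35.0%, Program B 9/28 = 32.1% → the CBT program
Low-risk: the CBT program 10/13 = 76.9%, Program B 351/548 = 64.1% → the CBT program
Overall: the CBT program 259/605 = 42.8%, Program B 421/730 = 57.7% → Program B
The CBT program wins each risk group but Program B wins overall — the comparison reverses. The CBT program's participants skew toward high-risk, which has a lower base rate.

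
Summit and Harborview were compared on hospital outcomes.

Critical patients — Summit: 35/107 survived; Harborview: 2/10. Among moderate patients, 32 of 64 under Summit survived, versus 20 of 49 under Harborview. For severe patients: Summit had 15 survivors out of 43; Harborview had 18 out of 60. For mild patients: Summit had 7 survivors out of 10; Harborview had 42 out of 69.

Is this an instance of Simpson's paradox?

Critical: Summit 35/107 = 32.7%, Harborview 2/10 = 20.0% → Summit
Moderate: Summit 32/64 = 50.0%, Harborview 20/49 = 40.8% → Summit
Severe: Summit 15/43 = 34.9%, Harborview 18/60 = 30.0% → Summit
Mild: Summit 7/10 = 70.0%, Harborview 42/69 = 60.9% → Summit
Overall: Summit 89/224 = 39.7%, Harborview 82/188 = 43.6% → Harborview
Summit wins each case group but Harborview wins overall — the comparison reverses. Summit's patients skew toward critical, which has a lower base rate.

Yes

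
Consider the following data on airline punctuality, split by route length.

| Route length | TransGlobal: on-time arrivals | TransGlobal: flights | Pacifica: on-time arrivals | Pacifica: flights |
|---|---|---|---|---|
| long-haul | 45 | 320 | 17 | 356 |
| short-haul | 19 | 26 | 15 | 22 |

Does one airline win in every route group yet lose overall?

Long-haul: TransGlobal 45/320 = 14.1%, Pacifica 17/356 = 4.8% → TransGlobal
Short-haul: TransGlobal 19/26 = 73.1%, Pacifica 15/22 = 68.2% → TransGlobal
Overall: TransGlobal 64/346 = 18.5%, Pacifica 32/378 = 8.5% → TransGlobal
TransGlobal wins overall and in every route group — no reversal.

No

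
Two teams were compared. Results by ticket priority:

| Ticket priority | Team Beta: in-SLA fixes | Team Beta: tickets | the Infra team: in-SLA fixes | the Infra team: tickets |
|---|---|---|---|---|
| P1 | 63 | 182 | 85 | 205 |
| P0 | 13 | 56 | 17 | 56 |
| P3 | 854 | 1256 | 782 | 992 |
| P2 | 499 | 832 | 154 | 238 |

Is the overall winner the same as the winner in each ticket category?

P1: Team Beta 63/182 = 34.6%, the Infra team 85/205 = 41.5% → the Infra team
P0: Team Beta 13/56 = 23.2%, the Infra team 17/56 = 30.4% → the Infra team
P3: Team Beta 854/1256 = 68.0%, the Infra team 782/992 = 78.8% → the Infra team
P2: Team Beta 499/832 = 60.0%, the Infra team 154/238 = 64.7% → the Infra team
Overall: Team Beta 1429/2326 = 61.4%, the Infra team 1038/1491 = 69.6% → the Infra team
The Infra team wins overall and in every ticket group — no reversal.

Yes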